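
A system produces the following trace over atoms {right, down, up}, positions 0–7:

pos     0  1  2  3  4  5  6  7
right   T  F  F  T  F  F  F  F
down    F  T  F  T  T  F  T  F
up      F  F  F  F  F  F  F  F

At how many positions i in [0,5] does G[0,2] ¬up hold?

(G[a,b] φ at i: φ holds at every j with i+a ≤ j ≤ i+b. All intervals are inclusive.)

6

Evaluate at each i in [0,5]:
  i=0: ✓ (all of [0,2])
  i=1: ✓ (all of [1,3])
  i=2: ✓ (all of [2,4])
  i=3: ✓ (all of [3,5])
  i=4: ✓ (all of [4,6])
  i=5: ✓ (all of [5,7])
Positions where it holds: {0, 1, 2, 3, 4, 5} → 6.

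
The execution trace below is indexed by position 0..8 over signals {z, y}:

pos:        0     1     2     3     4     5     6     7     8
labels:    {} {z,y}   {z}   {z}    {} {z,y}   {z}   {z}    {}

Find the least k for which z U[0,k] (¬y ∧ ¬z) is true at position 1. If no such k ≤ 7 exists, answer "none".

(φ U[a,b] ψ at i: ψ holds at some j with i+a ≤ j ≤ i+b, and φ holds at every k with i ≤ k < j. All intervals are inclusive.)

3

Need earliest j ≥ 1 with (¬y ∧ ¬z), and z at every k in [1,j-1].
  j=1: rhs fails.
  j=2: rhs fails.
  j=3: rhs fails.
  j=4: rhs holds; lhs holds on [1,3]. k = 3.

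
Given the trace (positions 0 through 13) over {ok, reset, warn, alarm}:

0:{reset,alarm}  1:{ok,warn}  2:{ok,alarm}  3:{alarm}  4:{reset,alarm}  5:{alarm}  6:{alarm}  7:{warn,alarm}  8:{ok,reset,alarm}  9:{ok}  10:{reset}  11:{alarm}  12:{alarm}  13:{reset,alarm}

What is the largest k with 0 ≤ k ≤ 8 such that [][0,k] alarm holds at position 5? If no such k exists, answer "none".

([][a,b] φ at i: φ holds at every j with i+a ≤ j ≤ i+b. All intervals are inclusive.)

alarm must hold from j=5 onward; find where it first fails.
  j=5: holds
  j=6: holds
  j=7: holds
  j=8: holds
  j=9: fails
Holds on [5,8], so largest k = 3.

3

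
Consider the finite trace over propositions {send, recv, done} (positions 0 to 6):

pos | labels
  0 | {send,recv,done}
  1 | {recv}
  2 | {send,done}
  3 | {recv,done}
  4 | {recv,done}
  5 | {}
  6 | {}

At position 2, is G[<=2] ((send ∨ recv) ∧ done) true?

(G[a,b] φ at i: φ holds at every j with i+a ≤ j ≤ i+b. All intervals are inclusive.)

Holds

Check ((send ∨ recv) ∧ done) at every j in [2,4]:
  j=2: true
  j=3: true
  j=4: true
All positions satisfy it → formula holds.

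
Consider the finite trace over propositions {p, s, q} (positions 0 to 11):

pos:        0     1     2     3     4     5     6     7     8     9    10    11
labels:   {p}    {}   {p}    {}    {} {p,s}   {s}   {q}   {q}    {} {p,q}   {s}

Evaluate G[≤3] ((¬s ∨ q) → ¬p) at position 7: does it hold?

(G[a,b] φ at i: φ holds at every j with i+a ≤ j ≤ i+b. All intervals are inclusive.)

Check ((¬s ∨ q) → ¬p) at every j in [7,10]:
  j=7: antecedent true; consequent true → ✓
  j=8: antecedent true; consequent true → ✓
  j=9: antecedent true; consequent true → ✓
  j=10: antecedent true; consequent false → ✗
Fails at j=10 → formula fails.

False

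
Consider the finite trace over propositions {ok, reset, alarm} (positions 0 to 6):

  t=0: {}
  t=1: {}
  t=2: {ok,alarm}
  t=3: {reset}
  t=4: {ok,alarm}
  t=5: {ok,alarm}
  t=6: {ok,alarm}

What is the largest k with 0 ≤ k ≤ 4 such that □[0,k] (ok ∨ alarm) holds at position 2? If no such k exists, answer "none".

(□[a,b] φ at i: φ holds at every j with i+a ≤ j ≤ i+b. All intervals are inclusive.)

(ok ∨ alarm) must hold from j=2 onward; find where it first fails.
  j=2: holds
  j=3: fails
Holds on [2,2], so largest k = 0.

0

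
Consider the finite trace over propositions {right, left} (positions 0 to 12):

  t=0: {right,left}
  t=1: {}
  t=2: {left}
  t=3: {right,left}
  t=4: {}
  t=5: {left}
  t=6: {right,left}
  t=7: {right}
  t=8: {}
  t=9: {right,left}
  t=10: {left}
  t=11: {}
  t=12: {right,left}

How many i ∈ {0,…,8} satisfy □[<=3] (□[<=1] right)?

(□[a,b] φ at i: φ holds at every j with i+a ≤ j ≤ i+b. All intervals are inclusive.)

Evaluate at each i in [0,8]:
  i=0: ✗ (fails at j=0)
  i=1: ✗ (fails at j=1)
  i=2: ✗ (fails at j=2)
  i=3: ✗ (fails at j=3)
  i=4: ✗ (fails at j=4)
  i=5: ✗ (fails at j=5)
  i=6: ✗ (fails at j=7)
  i=7: ✗ (fails at j=7)
  i=8: ✗ (fails at j=8)
Positions where it holds: {} → 0.

0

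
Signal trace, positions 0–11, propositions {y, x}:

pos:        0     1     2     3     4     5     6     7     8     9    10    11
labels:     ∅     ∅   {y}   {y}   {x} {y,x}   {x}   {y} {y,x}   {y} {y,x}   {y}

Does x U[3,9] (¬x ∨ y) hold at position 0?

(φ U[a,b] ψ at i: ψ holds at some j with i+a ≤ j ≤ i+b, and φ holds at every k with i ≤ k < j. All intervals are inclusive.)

Does not hold

Need some j in [3,9] with (¬x ∨ y), and x at every k in [0,j-1].
  j=3: (¬x ∨ y) holds, but x fails at k=0 → not this j.
  j=4: (¬x ∨ y) false.
  j=5: (¬x ∨ y) holds, but x fails at k=0 → not this j.
  j=6: (¬x ∨ y) false.
  j=7: (¬x ∨ y) holds, but x fails at k=0 → not this j.
  j=8: (¬x ∨ y) holds, but x fails at k=0 → not this j.
  j=9: (¬x ∨ y) holds, but x fails at k=0 → not this j.
No j in the window works → until fails.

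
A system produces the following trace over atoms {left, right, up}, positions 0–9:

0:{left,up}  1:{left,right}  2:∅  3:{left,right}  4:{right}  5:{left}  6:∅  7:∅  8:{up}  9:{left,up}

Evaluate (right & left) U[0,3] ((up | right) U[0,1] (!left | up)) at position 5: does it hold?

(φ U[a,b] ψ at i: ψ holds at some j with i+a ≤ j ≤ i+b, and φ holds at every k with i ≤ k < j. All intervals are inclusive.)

Need some j in [5,8] with ((up | right) U[0,1] (!left | up)), and (right & left) at every k in [5,j-1].
  j=5: ((up | right) U[0,1] (!left | up)) — fails.
  j=6: ((up | right) U[0,1] (!left | up)) holds, but (right & left) fails at k=5 → not this j.
  j=7: ((up | right) U[0,1] (!left | up)) holds, but (right & left) fails at k=5 → not this j.
  j=8: ((up | right) U[0,1] (!left | up)) holds, but (right & left) fails at k=5 → not this j.
No j in the window works → until fails.

Does not hold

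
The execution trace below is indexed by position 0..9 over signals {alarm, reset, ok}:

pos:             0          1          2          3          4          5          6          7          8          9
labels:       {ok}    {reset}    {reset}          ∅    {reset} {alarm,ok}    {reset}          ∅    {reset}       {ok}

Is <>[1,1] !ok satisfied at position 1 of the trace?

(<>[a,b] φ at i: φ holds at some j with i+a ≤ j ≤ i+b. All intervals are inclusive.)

Check !ok at each j in [2,2]:
  j=2: true
Found at j=2 → formula holds.

Yes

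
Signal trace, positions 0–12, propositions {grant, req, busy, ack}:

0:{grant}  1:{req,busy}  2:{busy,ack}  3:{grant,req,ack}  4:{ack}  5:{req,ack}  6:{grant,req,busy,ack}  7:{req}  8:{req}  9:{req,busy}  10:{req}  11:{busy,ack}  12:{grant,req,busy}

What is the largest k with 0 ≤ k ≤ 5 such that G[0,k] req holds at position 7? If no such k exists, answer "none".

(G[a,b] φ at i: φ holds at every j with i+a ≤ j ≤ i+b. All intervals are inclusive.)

req must hold from j=7 onward; find where it first fails.
  j=7: holds
  j=8: holds
  j=9: holds
  j=10: holds
  j=11: fails
Holds on [7,10], so largest k = 3.

3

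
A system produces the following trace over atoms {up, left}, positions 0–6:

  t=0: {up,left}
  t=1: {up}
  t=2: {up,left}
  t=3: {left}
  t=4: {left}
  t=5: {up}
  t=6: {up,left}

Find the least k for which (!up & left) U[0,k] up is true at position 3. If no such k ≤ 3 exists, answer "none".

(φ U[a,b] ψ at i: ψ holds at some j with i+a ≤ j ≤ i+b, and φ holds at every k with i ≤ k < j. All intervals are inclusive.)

Need earliest j ≥ 3 with up, and (!up & left) at every k in [3,j-1].
  j=3: rhs fails.
  j=4: rhs fails.
  j=5: rhs holds; lhs holds on [3,4]. k = 2.

2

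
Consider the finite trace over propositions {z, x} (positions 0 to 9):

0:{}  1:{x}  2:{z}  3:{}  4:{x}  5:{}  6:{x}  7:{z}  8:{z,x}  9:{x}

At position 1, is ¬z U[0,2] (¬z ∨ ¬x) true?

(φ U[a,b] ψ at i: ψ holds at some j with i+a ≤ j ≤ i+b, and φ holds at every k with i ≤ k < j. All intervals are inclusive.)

Need some j in [1,3] with (¬z ∨ ¬x), and ¬z at every k in [1,j-1].
  j=1: (¬z ∨ ¬x) holds; no prefix to check → satisfied.

Yes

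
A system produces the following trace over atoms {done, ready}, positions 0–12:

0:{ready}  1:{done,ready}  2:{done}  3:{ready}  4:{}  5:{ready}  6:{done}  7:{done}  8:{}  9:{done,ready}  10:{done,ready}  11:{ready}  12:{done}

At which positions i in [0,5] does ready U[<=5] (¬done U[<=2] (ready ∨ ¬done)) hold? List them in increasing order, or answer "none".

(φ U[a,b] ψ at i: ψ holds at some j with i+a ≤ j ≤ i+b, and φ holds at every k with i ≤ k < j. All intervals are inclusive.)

Evaluate at each i in [0,5]:
  i=0: ✓ (rhs at j=0)
  i=1: ✓ (rhs at j=1)
  i=2: ✗ (lhs fails at k=2 before rhs at j=3)
  i=3: ✓ (rhs at j=3)
  i=4: ✓ (rhs at j=4)
  i=5: ✓ (rhs at j=5)

0, 1, 3, 4, 5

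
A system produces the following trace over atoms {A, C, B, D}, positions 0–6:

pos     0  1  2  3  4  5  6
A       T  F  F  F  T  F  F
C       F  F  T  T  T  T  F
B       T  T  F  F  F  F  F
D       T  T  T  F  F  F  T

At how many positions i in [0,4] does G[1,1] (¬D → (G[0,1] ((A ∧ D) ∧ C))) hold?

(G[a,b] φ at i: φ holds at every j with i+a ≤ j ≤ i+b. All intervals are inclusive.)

Evaluate at each i in [0,4]:
  i=0: ✓ (all of [1,1])
  i=1: ✓ (all of [2,2])
  i=2: ✗ (fails at j=3)
  i=3: ✗ (fails at j=4)
  i=4: ✗ (fails at j=5)
Positions where it holds: {0, 1} → 2.

2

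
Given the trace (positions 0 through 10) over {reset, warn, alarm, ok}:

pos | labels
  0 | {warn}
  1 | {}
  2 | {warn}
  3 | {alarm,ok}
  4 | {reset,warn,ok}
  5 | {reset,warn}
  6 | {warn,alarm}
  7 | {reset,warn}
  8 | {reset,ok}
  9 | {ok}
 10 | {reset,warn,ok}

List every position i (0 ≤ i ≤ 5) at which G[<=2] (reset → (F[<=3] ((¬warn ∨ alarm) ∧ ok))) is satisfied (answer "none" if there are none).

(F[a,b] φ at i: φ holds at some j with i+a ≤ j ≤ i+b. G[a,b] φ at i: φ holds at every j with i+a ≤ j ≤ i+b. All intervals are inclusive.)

0, 1, 5

Evaluate at each i in [0,5]:
  i=0: ✓ (all of [0,2])
  i=1: ✓ (all of [1,3])
  i=2: ✗ (fails at j=4)
  i=3: ✗ (fails at j=4)
  i=4: ✗ (fails at j=4)
  i=5: ✓ (all of [5,7])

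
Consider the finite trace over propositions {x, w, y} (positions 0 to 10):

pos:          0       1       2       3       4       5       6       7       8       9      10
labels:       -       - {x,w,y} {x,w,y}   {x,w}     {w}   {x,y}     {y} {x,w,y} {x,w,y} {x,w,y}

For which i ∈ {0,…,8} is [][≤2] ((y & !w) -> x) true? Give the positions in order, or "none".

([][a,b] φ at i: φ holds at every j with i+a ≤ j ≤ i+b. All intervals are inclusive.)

Evaluate at each i in [0,8]:
  i=0: ✓ (all of [0,2])
  i=1: ✓ (all of [1,3])
  i=2: ✓ (all of [2,4])
  i=3: ✓ (all of [3,5])
  i=4: ✓ (all of [4,6])
  i=5: ✗ (fails at j=7)
  i=6: ✗ (fails at j=7)
  i=7: ✗ (fails at j=7)
  i=8: ✓ (all of [8,10])

0, 1, 2, 3, 4, 8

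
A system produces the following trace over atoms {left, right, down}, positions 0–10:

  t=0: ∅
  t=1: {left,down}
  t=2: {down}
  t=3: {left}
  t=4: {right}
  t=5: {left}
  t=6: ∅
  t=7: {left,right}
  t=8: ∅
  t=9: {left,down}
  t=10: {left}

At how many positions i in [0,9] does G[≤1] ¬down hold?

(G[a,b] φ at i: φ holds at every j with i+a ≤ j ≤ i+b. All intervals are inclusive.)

5

Evaluate at each i in [0,9]:
  i=0: ✗ (fails at j=1)
  i=1: ✗ (fails at j=1)
  i=2: ✗ (fails at j=2)
  i=3: ✓ (all of [3,4])
  i=4: ✓ (all of [4,5])
  i=5: ✓ (all of [5,6])
  i=6: ✓ (all of [6,7])
  i=7: ✓ (all of [7,8])
  i=8: ✗ (fails at j=9)
  i=9: ✗ (fails at j=9)
Positions where it holds: {3, 4, 5, 6, 7} → 5.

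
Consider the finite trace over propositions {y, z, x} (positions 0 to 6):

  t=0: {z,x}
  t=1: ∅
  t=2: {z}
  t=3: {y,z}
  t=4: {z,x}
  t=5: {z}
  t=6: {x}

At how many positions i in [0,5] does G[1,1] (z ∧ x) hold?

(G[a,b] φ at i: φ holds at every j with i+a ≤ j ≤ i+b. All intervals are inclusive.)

Evaluate at each i in [0,5]:
  i=0: ✗ (fails at j=1)
  i=1: ✗ (fails at j=2)
  i=2: ✗ (fails at j=3)
  i=3: ✓ (all of [4,4])
  i=4: ✗ (fails at j=5)
  i=5: ✗ (fails at j=6)
Positions where it holds: {3} → 1.

1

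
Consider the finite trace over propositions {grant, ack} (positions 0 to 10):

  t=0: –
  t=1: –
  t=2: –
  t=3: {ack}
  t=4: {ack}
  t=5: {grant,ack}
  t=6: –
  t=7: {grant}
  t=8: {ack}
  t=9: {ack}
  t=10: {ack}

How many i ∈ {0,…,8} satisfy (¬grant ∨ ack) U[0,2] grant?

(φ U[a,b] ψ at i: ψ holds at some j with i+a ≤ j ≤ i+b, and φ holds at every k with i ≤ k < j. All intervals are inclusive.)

5

Evaluate at each i in [0,8]:
  i=0: ✗ (no rhs in [0,2])
  i=1: ✗ (no rhs in [1,3])
  i=2: ✗ (no rhs in [2,4])
  i=3: ✓ (rhs at j=5; lhs holds on [3,4])
  i=4: ✓ (rhs at j=5; lhs holds on [4,4])
  i=5: ✓ (rhs at j=5)
  i=6: ✓ (rhs at j=7; lhs holds on [6,6])
  i=7: ✓ (rhs at j=7)
  i=8: ✗ (no rhs in [8,10])
Positions where it holds: {3, 4, 5, 6, 7} → 5.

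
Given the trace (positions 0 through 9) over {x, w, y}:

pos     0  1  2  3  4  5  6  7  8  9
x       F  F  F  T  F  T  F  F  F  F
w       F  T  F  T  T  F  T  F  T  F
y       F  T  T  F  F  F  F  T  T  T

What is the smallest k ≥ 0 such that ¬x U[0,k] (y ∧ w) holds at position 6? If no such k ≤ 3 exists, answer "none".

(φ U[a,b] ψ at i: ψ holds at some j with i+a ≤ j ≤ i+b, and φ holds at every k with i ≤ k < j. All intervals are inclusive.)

Need earliest j ≥ 6 with (y ∧ w), and ¬x at every k in [6,j-1].
  j=6: rhs fails.
  j=7: rhs fails.
  j=8: rhs holds; lhs holds on [6,7]. k = 2.

2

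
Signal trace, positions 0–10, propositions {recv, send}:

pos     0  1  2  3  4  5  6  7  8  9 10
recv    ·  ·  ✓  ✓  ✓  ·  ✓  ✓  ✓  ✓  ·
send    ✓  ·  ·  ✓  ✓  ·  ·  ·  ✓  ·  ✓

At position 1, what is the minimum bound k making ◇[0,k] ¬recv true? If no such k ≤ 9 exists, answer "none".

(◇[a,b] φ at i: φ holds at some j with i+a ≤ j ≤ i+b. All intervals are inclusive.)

Scan j = 1,2,… for ¬recv:
  j=1: holds
First hit at j=1, so smallest k = 1-1 = 0.

0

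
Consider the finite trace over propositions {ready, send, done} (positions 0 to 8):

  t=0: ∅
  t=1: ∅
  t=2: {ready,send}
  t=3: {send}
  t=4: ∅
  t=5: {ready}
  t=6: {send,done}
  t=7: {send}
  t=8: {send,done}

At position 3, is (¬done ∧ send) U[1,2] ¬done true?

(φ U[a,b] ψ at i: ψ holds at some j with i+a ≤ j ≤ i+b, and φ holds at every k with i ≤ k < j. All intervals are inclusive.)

Yes

Need some j in [4,5] with ¬done, and (¬done ∧ send) at every k in [3,j-1].
  j=4: ¬done holds; (¬done ∧ send) holds at every k in [3,3] → satisfied.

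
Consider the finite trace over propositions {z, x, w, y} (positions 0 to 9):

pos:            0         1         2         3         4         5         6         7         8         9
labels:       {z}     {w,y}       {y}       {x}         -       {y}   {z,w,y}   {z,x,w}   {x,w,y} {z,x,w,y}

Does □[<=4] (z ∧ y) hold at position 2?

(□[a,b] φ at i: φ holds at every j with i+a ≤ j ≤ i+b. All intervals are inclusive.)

Check (z ∧ y) at every j in [2,6]:
  j=2: false
  j=3: false
  j=4: false
  j=5: false
  j=6: true
Fails at j=2 → formula fails.

Does not hold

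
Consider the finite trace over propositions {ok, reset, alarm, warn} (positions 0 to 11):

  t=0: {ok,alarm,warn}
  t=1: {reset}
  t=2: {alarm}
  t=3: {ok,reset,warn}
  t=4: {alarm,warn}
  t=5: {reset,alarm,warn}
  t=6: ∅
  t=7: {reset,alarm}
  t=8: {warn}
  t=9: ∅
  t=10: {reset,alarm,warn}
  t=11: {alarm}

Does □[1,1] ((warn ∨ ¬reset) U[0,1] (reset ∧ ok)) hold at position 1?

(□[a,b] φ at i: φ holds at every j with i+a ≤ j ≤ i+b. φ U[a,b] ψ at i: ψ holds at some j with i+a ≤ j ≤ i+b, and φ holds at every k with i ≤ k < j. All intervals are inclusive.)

Check ((warn ∨ ¬reset) U[0,1] (reset ∧ ok)) at every j in [2,2]:
  j=2: holds
All positions satisfy it → formula holds.

Holds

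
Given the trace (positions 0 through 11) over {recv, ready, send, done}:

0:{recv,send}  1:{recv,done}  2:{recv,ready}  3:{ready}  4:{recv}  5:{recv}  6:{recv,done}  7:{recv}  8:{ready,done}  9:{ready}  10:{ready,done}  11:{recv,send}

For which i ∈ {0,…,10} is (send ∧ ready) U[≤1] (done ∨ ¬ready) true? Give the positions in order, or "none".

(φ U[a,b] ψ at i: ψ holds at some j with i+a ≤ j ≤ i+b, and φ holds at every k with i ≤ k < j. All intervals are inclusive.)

0, 1, 4, 5, 6, 7, 8, 10

Evaluate at each i in [0,10]:
  i=0: ✓ (rhs at j=0)
  i=1: ✓ (rhs at j=1)
  i=2: ✗ (no rhs in [2,3])
  i=3: ✗ (lhs fails at k=3 before rhs at j=4)
  i=4: ✓ (rhs at j=4)
  i=5: ✓ (rhs at j=5)
  i=6: ✓ (rhs at j=6)
  i=7: ✓ (rhs at j=7)
  i=8: ✓ (rhs at j=8)
  i=9: ✗ (lhs fails at k=9 before rhs at j=10)
  i=10: ✓ (rhs at j=10)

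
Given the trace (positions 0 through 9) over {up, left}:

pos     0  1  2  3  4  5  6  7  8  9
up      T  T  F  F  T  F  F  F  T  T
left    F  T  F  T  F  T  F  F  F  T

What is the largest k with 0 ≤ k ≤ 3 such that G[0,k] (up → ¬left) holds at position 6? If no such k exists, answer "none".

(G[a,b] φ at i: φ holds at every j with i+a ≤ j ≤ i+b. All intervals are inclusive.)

2

(up → ¬left) must hold from j=6 onward; find where it first fails.
  j=6: holds
  j=7: holds
  j=8: holds
  j=9: fails
Holds on [6,8], so largest k = 2.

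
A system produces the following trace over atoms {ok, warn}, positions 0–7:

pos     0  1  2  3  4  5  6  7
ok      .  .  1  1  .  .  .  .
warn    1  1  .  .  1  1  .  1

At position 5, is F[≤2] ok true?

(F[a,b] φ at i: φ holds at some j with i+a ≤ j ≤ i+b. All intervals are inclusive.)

No

Check ok at each j in [5,7]:
  j=5: false
  j=6: false
  j=7: false
No position in the window satisfies it → formula fails.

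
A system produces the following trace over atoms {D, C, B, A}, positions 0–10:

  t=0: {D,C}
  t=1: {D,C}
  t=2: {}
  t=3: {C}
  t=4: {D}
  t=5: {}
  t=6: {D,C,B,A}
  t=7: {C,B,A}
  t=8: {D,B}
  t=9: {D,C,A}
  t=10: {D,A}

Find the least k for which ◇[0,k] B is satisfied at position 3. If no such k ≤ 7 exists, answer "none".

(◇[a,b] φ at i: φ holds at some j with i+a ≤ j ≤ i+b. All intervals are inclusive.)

3

Scan j = 3,4,… for B:
  j=3: fails
  j=4: fails
  j=5: fails
  j=6: holds
First hit at j=6, so smallest k = 6-3 = 3.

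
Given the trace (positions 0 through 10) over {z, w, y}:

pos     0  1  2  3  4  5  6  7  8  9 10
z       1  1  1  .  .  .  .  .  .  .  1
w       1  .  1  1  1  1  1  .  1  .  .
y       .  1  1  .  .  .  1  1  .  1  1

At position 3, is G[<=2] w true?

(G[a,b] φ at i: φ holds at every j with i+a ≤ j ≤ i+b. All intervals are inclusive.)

Check w at every j in [3,5]:
  j=3: true
  j=4: true
  j=5: true
All positions satisfy it → formula holds.

Holds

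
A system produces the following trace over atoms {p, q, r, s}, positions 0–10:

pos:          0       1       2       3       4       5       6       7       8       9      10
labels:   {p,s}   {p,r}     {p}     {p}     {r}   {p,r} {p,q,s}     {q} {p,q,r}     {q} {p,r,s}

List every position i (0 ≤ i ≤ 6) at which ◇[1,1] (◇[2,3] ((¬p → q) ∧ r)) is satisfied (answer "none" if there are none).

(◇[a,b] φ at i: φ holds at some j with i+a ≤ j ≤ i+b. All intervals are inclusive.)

1, 2, 4, 5, 6

Evaluate at each i in [0,6]:
  i=0: ✗ (none in [1,1])
  i=1: ✓ (witness j=2)
  i=2: ✓ (witness j=3)
  i=3: ✗ (none in [4,4])
  i=4: ✓ (witness j=5)
  i=5: ✓ (witness j=6)
  i=6: ✓ (witness j=7)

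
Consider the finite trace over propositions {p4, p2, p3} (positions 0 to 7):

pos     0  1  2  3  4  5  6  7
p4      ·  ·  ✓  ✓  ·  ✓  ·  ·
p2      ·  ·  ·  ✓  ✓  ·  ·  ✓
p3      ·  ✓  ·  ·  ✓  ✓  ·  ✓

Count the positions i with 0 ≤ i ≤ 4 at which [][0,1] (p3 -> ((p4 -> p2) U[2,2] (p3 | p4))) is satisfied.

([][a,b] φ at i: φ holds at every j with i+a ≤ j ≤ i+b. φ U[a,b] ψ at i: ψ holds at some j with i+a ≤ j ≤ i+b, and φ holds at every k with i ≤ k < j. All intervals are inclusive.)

1

Evaluate at each i in [0,4]:
  i=0: ✗ (fails at j=1)
  i=1: ✗ (fails at j=1)
  i=2: ✓ (all of [2,3])
  i=3: ✗ (fails at j=4)
  i=4: ✗ (fails at j=4)
Positions where it holds: {2} → 1.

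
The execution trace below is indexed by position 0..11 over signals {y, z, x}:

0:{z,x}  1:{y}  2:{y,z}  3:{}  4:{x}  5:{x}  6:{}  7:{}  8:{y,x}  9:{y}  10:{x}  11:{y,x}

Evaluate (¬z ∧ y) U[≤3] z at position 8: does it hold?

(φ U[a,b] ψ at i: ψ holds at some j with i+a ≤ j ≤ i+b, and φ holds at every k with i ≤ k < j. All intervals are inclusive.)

Need some j in [8,11] with z, and (¬z ∧ y) at every k in [8,j-1].
  j=8: z false.
  j=9: z false.
  j=10: z false.
  j=11: z false.
No j in the window works → until fails.

False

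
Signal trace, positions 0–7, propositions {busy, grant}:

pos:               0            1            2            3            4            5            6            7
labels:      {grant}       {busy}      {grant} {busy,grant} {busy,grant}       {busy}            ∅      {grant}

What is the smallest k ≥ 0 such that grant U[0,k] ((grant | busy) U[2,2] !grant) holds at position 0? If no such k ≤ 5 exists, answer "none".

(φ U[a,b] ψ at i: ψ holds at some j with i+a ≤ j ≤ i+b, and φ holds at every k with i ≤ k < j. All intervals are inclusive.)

Need earliest j ≥ 0 with ((grant | busy) U[2,2] !grant), and grant at every k in [0,j-1].
  j=0: rhs fails.
  j=1: rhs fails.
  j=2: rhs fails.
  j=3: rhs holds but lhs fails at k=1.
  j=4: rhs holds but lhs fails at k=1.
  j=5: rhs fails.
No witness within the range → none.

none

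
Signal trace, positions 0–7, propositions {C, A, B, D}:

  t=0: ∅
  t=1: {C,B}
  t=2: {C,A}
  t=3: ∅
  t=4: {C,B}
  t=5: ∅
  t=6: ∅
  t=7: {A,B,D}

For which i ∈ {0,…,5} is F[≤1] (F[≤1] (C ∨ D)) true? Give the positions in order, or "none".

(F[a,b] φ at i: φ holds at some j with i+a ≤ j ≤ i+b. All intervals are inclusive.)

Evaluate at each i in [0,5]:
  i=0: ✓ (witness j=0)
  i=1: ✓ (witness j=1)
  i=2: ✓ (witness j=2)
  i=3: ✓ (witness j=3)
  i=4: ✓ (witness j=4)
  i=5: ✓ (witness j=6)

0, 1, 2, 3, 4, 5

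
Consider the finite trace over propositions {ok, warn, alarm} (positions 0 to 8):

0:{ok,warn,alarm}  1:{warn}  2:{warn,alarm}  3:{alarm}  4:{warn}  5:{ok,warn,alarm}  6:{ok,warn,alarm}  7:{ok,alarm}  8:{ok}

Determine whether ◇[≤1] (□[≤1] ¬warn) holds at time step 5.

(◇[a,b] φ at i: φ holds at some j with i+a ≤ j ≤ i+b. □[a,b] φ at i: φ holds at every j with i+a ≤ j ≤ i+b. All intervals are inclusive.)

False

Check □[≤1] ¬warn at each j in [5,6]:
  j=5: fails at 5
  j=6: fails at 6
No position in the window satisfies it → formula fails.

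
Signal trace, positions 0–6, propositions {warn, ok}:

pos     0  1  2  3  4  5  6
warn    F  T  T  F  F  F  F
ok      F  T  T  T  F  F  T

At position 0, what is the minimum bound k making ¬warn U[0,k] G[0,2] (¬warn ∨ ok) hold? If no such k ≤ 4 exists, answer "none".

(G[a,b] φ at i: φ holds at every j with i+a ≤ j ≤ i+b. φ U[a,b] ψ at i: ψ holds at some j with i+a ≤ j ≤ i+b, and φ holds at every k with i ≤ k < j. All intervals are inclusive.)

0

Need earliest j ≥ 0 with G[0,2] (¬warn ∨ ok), and ¬warn at every k in [0,j-1].
  j=0: rhs holds (empty prefix). k = 0.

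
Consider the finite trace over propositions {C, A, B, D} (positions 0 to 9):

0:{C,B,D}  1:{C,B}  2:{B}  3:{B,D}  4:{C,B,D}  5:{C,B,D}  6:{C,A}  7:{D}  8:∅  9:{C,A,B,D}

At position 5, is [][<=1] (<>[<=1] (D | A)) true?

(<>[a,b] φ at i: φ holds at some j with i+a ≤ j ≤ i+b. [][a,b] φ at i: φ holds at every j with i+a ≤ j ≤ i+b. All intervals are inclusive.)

Check <>[<=1] (D | A) at every j in [5,6]:
  j=5: holds (witness at 5)
  j=6: holds (witness at 6)
All positions satisfy it → formula holds.

Holds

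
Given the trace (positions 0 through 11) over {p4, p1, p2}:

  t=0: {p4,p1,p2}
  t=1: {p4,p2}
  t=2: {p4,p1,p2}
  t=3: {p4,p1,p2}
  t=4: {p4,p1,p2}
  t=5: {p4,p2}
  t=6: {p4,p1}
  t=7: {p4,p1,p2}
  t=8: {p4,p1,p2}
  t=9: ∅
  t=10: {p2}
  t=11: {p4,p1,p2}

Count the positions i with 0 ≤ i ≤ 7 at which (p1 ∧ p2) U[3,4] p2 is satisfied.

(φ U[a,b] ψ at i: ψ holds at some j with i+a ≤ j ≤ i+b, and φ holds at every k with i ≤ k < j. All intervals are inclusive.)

1

Evaluate at each i in [0,7]:
  i=0: ✗ (lhs fails at k=1 before rhs at j=3)
  i=1: ✗ (lhs fails at k=1 before rhs at j=4)
  i=2: ✓ (rhs at j=5; lhs holds on [2,4])
  i=3: ✗ (lhs fails at k=5 before rhs at j=7)
  i=4: ✗ (lhs fails at k=5 before rhs at j=7)
  i=5: ✗ (lhs fails at k=5 before rhs at j=8)
  i=6: ✗ (lhs fails at k=6 before rhs at j=10)
  i=7: ✗ (lhs fails at k=9 before rhs at j=10)
Positions where it holds: {2} → 1.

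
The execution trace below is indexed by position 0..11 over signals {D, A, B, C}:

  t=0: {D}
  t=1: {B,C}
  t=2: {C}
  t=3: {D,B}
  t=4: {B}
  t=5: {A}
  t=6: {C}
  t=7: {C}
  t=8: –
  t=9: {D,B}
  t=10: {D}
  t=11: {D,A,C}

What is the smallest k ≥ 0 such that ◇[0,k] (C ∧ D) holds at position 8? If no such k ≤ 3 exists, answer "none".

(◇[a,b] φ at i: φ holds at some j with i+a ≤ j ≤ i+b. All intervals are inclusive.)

Scan j = 8,9,… for (C ∧ D):
  j=8: fails
  j=9: fails
  j=10: fails
  j=11: holds
First hit at j=11, so smallest k = 11-8 = 3.

3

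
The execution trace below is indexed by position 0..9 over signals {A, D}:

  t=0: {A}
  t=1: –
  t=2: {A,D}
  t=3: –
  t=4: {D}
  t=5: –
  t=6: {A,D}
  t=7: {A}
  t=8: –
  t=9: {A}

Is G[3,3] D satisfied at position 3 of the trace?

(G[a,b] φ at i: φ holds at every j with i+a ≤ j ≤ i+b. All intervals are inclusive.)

Check D at every j in [6,6]:
  j=6: true
All positions satisfy it → formula holds.

True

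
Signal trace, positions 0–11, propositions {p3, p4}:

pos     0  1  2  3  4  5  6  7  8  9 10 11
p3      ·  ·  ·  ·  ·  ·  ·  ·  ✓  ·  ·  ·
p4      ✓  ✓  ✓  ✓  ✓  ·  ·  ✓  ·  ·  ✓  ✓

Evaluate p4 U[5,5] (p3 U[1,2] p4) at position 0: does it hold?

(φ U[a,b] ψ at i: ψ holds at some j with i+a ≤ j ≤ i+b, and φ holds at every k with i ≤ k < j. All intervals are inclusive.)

Does not hold

Need some j in [5,5] with (p3 U[1,2] p4), and p4 at every k in [0,j-1].
  j=5: (p3 U[1,2] p4) — fails.
No j in the window works → until fails.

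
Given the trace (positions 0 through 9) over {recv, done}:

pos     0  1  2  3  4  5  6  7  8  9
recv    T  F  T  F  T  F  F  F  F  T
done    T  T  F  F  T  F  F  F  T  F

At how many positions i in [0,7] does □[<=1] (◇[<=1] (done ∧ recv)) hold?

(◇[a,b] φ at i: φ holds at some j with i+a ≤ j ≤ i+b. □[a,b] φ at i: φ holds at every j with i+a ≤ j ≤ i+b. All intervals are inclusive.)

1

Evaluate at each i in [0,7]:
  i=0: ✗ (fails at j=1)
  i=1: ✗ (fails at j=1)
  i=2: ✗ (fails at j=2)
  i=3: ✓ (all of [3,4])
  i=4: ✗ (fails at j=5)
  i=5: ✗ (fails at j=5)
  i=6: ✗ (fails at j=6)
  i=7: ✗ (fails at j=7)
Positions where it holds: {3} → 1.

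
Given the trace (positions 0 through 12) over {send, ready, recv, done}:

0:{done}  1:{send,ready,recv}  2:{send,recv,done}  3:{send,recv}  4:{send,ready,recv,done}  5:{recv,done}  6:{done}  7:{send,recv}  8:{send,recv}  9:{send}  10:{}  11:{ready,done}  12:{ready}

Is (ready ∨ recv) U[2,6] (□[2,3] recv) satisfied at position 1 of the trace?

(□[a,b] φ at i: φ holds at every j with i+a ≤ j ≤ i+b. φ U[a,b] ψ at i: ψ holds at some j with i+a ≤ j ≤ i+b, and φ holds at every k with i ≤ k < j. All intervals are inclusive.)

Need some j in [3,7] with □[2,3] recv, and (ready ∨ recv) at every k in [1,j-1].
  j=3: □[2,3] recv — fails at 6.
  j=4: □[2,3] recv — fails at 6.
  j=5: □[2,3] recv holds; (ready ∨ recv) holds at every k in [1,4] → satisfied.

True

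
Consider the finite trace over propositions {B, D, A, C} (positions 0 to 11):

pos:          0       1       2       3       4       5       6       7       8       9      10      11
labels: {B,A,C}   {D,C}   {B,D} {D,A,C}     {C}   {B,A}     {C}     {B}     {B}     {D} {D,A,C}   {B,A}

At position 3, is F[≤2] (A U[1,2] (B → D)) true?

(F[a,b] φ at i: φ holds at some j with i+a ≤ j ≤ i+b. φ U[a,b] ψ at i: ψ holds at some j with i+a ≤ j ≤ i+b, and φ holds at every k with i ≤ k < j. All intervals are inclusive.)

Yes

Check (A U[1,2] (B → D)) at each j in [3,5]:
  j=3: holds
  j=4: fails
  j=5: holds
Found at j=3 → formula holds.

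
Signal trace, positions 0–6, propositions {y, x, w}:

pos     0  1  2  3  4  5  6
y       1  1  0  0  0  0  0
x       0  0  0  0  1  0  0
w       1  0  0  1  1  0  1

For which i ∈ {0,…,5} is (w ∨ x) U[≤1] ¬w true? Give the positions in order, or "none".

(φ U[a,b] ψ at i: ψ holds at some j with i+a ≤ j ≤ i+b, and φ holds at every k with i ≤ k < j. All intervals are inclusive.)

Evaluate at each i in [0,5]:
  i=0: ✓ (rhs at j=1; lhs holds on [0,0])
  i=1: ✓ (rhs at j=1)
  i=2: ✓ (rhs at j=2)
  i=3: ✗ (no rhs in [3,4])
  i=4: ✓ (rhs at j=5; lhs holds on [4,4])
  i=5: ✓ (rhs at j=5)

0, 1, 2, 4, 5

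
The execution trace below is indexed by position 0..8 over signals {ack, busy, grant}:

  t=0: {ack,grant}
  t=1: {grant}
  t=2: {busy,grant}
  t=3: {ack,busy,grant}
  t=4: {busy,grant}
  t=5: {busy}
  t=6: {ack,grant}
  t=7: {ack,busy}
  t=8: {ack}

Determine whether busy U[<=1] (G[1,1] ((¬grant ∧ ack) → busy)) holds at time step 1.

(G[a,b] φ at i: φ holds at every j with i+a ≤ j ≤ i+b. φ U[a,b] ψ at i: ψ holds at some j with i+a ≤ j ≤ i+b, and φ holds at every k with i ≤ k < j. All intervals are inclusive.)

Yes

Need some j in [1,2] with G[1,1] ((¬grant ∧ ack) → busy), and busy at every k in [1,j-1].
  j=1: G[1,1] ((¬grant ∧ ack) → busy) holds; no prefix to check → satisfied.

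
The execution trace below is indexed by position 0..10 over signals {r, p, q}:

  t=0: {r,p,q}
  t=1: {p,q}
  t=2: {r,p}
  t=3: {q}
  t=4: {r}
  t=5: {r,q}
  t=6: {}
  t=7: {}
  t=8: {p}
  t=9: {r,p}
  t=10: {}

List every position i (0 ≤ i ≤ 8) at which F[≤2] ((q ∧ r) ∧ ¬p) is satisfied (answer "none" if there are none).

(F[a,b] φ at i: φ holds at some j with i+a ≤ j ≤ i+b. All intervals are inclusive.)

Evaluate at each i in [0,8]:
  i=0: ✗ (none in [0,2])
  i=1: ✗ (none in [1,3])
  i=2: ✗ (none in [2,4])
  i=3: ✓ (witness j=5)
  i=4: ✓ (witness j=5)
  i=5: ✓ (witness j=5)
  i=6: ✗ (none in [6,8])
  i=7: ✗ (none in [7,9])
  i=8: ✗ (none in [8,10])

3, 4, 5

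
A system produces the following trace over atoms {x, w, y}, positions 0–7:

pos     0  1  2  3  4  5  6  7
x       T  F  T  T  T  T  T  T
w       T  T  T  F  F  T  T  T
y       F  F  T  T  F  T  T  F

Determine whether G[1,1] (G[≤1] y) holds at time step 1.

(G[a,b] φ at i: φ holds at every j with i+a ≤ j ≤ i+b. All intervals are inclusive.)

Check G[≤1] y at every j in [2,2]:
  j=2: holds on [2,3]
All positions satisfy it → formula holds.

True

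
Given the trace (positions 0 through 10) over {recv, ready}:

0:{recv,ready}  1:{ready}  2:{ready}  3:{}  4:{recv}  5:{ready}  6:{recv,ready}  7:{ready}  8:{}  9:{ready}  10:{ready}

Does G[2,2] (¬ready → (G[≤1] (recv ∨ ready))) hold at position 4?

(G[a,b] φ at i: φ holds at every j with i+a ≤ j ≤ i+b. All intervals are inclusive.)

Yes

Check (¬ready → (G[≤1] (recv ∨ ready))) at every j in [6,6]:
  j=6: antecedent false → ✓
All positions satisfy it → formula holds.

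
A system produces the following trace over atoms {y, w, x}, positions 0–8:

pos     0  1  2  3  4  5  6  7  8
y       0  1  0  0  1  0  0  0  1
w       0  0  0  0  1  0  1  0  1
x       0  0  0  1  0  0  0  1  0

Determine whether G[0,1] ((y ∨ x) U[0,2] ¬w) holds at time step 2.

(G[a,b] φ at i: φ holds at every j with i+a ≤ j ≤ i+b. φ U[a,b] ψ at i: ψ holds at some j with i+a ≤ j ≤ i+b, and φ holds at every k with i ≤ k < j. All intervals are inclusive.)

Holds

Check ((y ∨ x) U[0,2] ¬w) at every j in [2,3]:
  j=2: holds
  j=3: holds
All positions satisfy it → formula holds.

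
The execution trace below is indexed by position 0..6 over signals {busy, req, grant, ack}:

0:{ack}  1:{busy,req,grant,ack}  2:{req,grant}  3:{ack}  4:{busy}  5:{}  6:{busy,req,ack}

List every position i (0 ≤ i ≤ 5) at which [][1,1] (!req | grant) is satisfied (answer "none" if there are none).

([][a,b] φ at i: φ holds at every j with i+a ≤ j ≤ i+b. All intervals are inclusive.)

Evaluate at each i in [0,5]:
  i=0: ✓ (all of [1,1])
  i=1: ✓ (all of [2,2])
  i=2: ✓ (all of [3,3])
  i=3: ✓ (all of [4,4])
  i=4: ✓ (all of [5,5])
  i=5: ✗ (fails at j=6)

0, 1, 2, 3, 4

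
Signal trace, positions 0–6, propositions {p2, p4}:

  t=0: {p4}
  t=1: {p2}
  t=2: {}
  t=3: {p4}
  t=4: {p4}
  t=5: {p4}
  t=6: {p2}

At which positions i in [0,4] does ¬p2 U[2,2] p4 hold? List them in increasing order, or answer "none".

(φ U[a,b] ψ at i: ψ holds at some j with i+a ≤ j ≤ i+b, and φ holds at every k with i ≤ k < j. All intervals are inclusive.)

Evaluate at each i in [0,4]:
  i=0: ✗ (no rhs in [2,2])
  i=1: ✗ (lhs fails at k=1 before rhs at j=3)
  i=2: ✓ (rhs at j=4; lhs holds on [2,3])
  i=3: ✓ (rhs at j=5; lhs holds on [3,4])
  i=4: ✗ (no rhs in [6,6])

2, 3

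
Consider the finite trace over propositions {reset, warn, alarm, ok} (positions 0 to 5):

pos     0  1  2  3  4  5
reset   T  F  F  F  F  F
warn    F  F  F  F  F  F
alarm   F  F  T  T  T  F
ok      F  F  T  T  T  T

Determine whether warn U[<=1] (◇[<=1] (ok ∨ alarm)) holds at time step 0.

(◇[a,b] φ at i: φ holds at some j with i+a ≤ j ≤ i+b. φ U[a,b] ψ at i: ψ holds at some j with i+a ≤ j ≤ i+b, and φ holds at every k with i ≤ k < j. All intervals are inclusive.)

False

Need some j in [0,1] with ◇[<=1] (ok ∨ alarm), and warn at every k in [0,j-1].
  j=0: ◇[<=1] (ok ∨ alarm) — fails (none in [0,1]).
  j=1: ◇[<=1] (ok ∨ alarm) holds, but warn fails at k=0 → not this j.
No j in the window works → until fails.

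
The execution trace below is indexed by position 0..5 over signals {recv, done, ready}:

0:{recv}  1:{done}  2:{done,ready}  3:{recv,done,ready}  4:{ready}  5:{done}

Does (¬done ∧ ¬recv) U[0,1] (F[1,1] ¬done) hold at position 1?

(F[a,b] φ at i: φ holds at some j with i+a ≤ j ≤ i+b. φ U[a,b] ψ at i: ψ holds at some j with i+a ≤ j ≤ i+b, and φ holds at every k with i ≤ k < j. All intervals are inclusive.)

Need some j in [1,2] with F[1,1] ¬done, and (¬done ∧ ¬recv) at every k in [1,j-1].
  j=1: F[1,1] ¬done — fails (none in [2,2]).
  j=2: F[1,1] ¬done — fails (none in [3,3]).
No j in the window works → until fails.

False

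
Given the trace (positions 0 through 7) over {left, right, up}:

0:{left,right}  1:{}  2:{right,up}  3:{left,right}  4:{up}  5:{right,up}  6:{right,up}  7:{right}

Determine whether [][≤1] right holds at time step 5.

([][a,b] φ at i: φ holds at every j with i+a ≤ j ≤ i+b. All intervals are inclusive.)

True

Check right at every j in [5,6]:
  j=5: true
  j=6: true
All positions satisfy it → formula holds.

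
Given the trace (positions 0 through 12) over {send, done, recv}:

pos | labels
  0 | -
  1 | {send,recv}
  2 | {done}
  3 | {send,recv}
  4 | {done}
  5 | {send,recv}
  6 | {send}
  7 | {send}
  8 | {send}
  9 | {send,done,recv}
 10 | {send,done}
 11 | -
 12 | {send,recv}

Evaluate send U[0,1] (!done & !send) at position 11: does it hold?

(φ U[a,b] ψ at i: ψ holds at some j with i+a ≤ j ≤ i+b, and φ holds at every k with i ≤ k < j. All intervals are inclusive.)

Need some j in [11,12] with (!done & !send), and send at every k in [11,j-1].
  j=11: (!done & !send) holds; no prefix to check → satisfied.

Yes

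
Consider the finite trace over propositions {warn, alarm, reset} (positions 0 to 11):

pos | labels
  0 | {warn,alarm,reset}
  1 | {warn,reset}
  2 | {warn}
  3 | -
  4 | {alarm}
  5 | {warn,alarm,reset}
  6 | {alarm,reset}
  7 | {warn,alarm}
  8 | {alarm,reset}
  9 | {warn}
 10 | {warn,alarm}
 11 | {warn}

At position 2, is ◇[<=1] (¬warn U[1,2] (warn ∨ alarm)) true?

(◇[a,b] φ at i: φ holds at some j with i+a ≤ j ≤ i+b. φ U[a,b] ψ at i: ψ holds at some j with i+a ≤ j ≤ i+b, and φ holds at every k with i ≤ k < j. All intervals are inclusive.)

Check (¬warn U[1,2] (warn ∨ alarm)) at each j in [2,3]:
  j=2: fails
  j=3: holds
Found at j=3 → formula holds.

Holds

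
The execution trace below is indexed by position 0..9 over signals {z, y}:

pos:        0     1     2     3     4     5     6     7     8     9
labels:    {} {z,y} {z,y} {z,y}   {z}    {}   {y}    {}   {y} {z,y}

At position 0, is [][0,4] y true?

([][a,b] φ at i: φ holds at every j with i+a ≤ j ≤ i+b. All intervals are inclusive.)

No

Check y at every j in [0,4]:
  j=0: false
  j=1: true
  j=2: true
  j=3: true
  j=4: false
Fails at j=0 → formula fails.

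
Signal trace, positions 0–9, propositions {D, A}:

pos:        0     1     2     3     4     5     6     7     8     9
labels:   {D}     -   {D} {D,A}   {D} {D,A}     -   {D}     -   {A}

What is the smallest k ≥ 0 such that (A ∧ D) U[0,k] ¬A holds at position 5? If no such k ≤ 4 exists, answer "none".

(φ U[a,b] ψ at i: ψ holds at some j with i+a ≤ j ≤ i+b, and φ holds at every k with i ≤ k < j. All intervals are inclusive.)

Need earliest j ≥ 5 with ¬A, and (A ∧ D) at every k in [5,j-1].
  j=5: rhs fails.
  j=6: rhs holds; lhs holds on [5,5]. k = 1.

1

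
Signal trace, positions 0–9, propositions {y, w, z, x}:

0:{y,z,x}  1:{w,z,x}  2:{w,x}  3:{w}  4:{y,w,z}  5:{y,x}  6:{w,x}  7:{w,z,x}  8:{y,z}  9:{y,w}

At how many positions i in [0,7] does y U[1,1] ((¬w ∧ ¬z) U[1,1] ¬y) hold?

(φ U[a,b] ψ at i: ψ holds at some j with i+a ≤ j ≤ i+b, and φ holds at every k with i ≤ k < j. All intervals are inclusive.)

1

Evaluate at each i in [0,7]:
  i=0: ✗ (no rhs in [1,1])
  i=1: ✗ (no rhs in [2,2])
  i=2: ✗ (no rhs in [3,3])
  i=3: ✗ (no rhs in [4,4])
  i=4: ✓ (rhs at j=5; lhs holds on [4,4])
  i=5: ✗ (no rhs in [6,6])
  i=6: ✗ (no rhs in [7,7])
  i=7: ✗ (no rhs in [8,8])
Positions where it holds: {4} → 1.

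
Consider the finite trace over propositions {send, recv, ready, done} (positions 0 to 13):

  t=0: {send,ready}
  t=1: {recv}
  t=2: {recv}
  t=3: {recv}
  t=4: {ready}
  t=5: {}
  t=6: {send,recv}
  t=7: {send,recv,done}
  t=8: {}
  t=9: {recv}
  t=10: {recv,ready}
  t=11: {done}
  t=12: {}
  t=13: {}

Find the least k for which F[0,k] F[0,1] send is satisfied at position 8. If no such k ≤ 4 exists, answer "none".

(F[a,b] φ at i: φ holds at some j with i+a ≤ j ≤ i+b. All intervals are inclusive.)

none

Scan j = 8,9,… for F[0,1] send:
  j=8: fails
  j=9: fails
  j=10: fails
  j=11: fails
  j=12: fails
No j in [8,12] satisfies it → none.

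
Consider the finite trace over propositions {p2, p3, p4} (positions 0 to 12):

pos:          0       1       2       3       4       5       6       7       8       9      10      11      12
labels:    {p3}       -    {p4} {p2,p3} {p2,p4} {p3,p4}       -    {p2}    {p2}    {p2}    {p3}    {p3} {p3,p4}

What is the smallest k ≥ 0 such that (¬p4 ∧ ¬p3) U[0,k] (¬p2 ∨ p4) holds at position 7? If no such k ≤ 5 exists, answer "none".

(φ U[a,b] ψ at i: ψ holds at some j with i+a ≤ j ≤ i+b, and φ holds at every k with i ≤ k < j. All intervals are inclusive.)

Need earliest j ≥ 7 with (¬p2 ∨ p4), and (¬p4 ∧ ¬p3) at every k in [7,j-1].
  j=7: rhs fails.
  j=8: rhs fails.
  j=9: rhs fails.
  j=10: rhs holds; lhs holds on [7,9]. k = 3.

3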